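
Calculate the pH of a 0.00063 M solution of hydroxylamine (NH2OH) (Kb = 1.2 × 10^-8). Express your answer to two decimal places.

pH = 8.44

NH2OH + H2O ⇌ NH3OH+ + OH-
From the ICE table, Kb = [OH-]²/(0.00063 − [OH-]) = 1.2 × 10^-8.
Assume [OH-] ≪ 0.00063: [OH-] ≈ √(1.2 × 10^-8 × 0.00063) = 2.75 × 10^-6 M
Check: 0.44% ionized — well under 5%, approximation valid.
pOH = −log(2.75 × 10^-6) = 5.56; pH = 14.00 − 5.56 = 8.44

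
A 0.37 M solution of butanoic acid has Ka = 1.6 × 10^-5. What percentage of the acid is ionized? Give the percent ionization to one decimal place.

0.7%

CH3(CH2)2COOH ⇌ CH3(CH2)2COO- + H+; let x = [H+] at equilibrium.
x ≈ √(Ka·C₀) = √(1.6 × 10^-5 × 0.37) = 2.43 × 10^-3 M
Fraction ionized = 2.43 × 10^-3 / 0.37 = 0.0066 → 0.7%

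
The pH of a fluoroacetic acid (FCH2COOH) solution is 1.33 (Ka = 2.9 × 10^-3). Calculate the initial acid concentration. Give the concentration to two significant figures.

C₀ = 8.0 × 10^-1 M

[H+] = 10^(-1.33) = 4.68 × 10^-2 M = x
Ka = x²/(C₀ − x) ⇒ C₀ = x + x²/Ka
C₀ = 4.68 × 10^-2 + (4.68 × 10^-2)²/(2.9 × 10^-3) = 8.02 × 10^-1 M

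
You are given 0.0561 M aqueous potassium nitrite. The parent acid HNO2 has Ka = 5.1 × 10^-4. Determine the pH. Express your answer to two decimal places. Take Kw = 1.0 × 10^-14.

pH = 8.02

NO2- is the conjugate base of the weak acid HNO2.
Kb = Kw/Ka = 1.0×10^-14 / 5.1 × 10^-4 = 1.96 × 10^-11
Kb = [OH-]²/(0.0561 − [OH-]) = 1.96 × 10^-11
Since Kb ≪ C₀, [OH-] ≈ √(Kb·C₀) = 1.05 × 10^-6 M.
Check: 0.0019% ionized — well under 5%, approximation valid.
pOH = 5.98, so pH = 14.00 − pOH = 8.02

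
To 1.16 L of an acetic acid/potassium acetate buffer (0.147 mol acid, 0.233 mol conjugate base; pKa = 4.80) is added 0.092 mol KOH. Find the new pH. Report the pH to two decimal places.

pH = 5.57

After neutralization: n(CH3COOH) = 0.055 mol, n(CH3COO-) = 0.325 mol.
pH = pKa + log([A⁻]/[HA]) = 4.80 + log(0.325/0.055) = 4.80 +0.772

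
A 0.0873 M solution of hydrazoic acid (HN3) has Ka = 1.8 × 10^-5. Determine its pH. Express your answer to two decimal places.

HN3 ⇌ N3- + H+
From the ICE table, Ka = [H+]²/(0.0873 − [H+]) = 1.8 × 10^-5.
Since Ka ≪ C₀, [H+] ≈ √(Ka·C₀) = 1.25 × 10^-3 M.
Check: 1.4% ionized — well under 5%, approximation valid.
pH = −log[H+] = −log(1.25 × 10^-3) = 2.90

pH = 2.90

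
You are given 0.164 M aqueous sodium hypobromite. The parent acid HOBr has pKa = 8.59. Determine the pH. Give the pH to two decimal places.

pH = 10.90

OBr- is the conjugate base of the weak acid HOBr.
Ka = 10^(−8.59) = 2.57 × 10^-9
Kb = Kw/Ka = 1.0×10^-14 / 2.57 × 10^-9 = 3.89 × 10^-6
Kb = [OH-]²/(0.164 − [OH-]) = 3.89 × 10^-6
Assume [OH-] ≪ 0.164: [OH-] ≈ √(3.89 × 10^-6 × 0.164) = 7.99 × 10^-4 M
Check: 0.49% ionized — well under 5%, approximation valid.
pOH = 3.10, so pH = 14.00 − pOH = 10.90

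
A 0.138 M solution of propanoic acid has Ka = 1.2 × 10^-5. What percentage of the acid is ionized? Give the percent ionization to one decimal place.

0.9%

CH3CH2COOH ⇌ CH3CH2COO- + H+; let x = [H+] at equilibrium.
x ≈ √(Ka·C₀) = √(1.2 × 10^-5 × 0.138) = 1.29 × 10^-3 M
Fraction ionized = 1.29 × 10^-3 / 0.138 = 0.0093 → 0.9%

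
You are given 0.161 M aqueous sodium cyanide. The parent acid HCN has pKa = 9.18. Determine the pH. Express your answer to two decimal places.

CN- is the conjugate base of the weak acid HCN.
Ka = 10^(−9.18) = 6.61 × 10^-10
Kb = Kw/Ka = 1.0×10^-14 / 6.61 × 10^-10 = 1.51 × 10^-5
Kb = x²/(0.161 − x) = 1.51 × 10^-5
Assume x ≪ 0.161: x ≈ √(1.51 × 10^-5 × 0.161) = 1.56 × 10^-3 M
Check: 0.97% ionized — well under 5%, approximation valid.
pOH = 2.81, so pH = 14.00 − pOH = 11.19

pH = 11.19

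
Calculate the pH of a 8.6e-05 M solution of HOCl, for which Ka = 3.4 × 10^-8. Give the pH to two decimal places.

pH = 5.77

HOCl ⇌ OCl- + H+
From the ICE table, Ka = [H+]²/(8.6e-05 − [H+]) = 3.4 × 10^-8.
Assume [H+] ≪ 8.6e-05: [H+] ≈ √(3.4 × 10^-8 × 8.6e-05) = 1.71 × 10^-6 M
([H+]/C₀ = 2% < 5%, so the approximation holds.)
pH = −log(1.71 × 10^-6) = 5.77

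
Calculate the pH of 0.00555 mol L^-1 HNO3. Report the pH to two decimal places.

HNO3 is a strong acid and dissociates completely, so [H+] = 0.00555 M.
pH = -log(0.00555) = 2.26

pH = 2.26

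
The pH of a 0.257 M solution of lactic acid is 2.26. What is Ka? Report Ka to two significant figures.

Ka = 1.2 × 10^-4

[H+] = 10^(-2.26) = 5.50 × 10^-3 M
At equilibrium [HA] = 0.257 − 5.50 × 10^-3 = 2.52 × 10^-1 M
Ka = [H+][A-]/[HA] = (5.50 × 10^-3)² / 2.52 × 10^-1 = 1.2 × 10^-4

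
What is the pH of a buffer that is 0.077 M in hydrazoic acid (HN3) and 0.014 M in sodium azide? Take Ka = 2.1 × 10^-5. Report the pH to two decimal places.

pKa = −log(2.1 × 10^-5) = 4.678
Using pH = pKa + log([base]/[acid]) with [base]/[acid] = 0.014/0.077:
pH = 4.678 + (-0.740) = 3.94

pH = 3.94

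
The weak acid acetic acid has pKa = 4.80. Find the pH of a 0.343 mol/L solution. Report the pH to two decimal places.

CH3COOH ⇌ CH3COO- + H+
Ka = 10^(−4.80) = 1.58 × 10^-5
Ka = [H+]²/(0.343 − [H+]) = 1.58 × 10^-5
Since Ka ≪ C₀, [H+] ≈ √(Ka·C₀) = 2.33 × 10^-3 M.
([H+]/C₀ = 0.68% < 5%, so the approximation holds.)
pH = −log[H+] = −log(2.33 × 10^-3) = 2.63

pH = 2.63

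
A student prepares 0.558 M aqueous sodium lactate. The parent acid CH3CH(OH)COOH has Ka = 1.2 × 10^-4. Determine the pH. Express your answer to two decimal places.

pH = 8.83

CH3CH(OH)COO- is the conjugate base of the weak acid CH3CH(OH)COOH.
Kb = Kw/Ka = 1.0×10^-14 / 1.2 × 10^-4 = 8.33 × 10^-11
Let x = [OH-] at equilibrium. Kb = x²/(0.558 − x).
Assume x ≪ 0.558: x ≈ √(8.33 × 10^-11 × 0.558) = 6.82 × 10^-6 M
Check: 0.0012% ionized — well under 5%, approximation valid.
pOH = 5.17, so pH = 14.00 − pOH = 8.83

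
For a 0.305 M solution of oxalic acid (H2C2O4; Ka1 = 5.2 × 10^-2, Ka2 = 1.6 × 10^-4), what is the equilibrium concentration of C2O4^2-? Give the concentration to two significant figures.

1.6 × 10^-4 M

First ionization gives [H+] ≈ [HC2O4-] = 1.03 × 10^-1 M.
Second step: Ka2 = [H+][C2O4^2-]/[HC2O4-] ≈ [C2O4^2-] (since [H+] ≈ [HC2O4-]).
So [C2O4^2-] ≈ Ka2.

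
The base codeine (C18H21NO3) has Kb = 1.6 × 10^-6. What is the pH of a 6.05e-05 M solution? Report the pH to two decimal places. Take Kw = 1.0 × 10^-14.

pH = 8.96

C18H21NO3 + H2O ⇌ C18H22NO3+ + OH-
Kb = [OH-]²/(6.05e-05 − [OH-]) = 1.6 × 10^-6
[OH-] is not negligible relative to C₀; solve [OH-]² + 1.6e-06·[OH-] − 9.68e-11 = 0.
[OH-] = [−1.6e-06 + √(1.6e-06² + 3.87e-10)]/2 = 9.07 × 10^-6 M
pOH = 5.04, so pH = 14.00 − pOH = 8.96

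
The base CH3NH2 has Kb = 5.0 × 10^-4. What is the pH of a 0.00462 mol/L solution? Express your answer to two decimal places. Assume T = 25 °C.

CH3NH2 + H2O ⇌ CH3NH3+ + OH-
Let x = [OH-] at equilibrium. Kb = x²/(0.00462 − x).
Here C₀/Kb ≈ 9.24, so the small-x approximation fails. Use the quadratic:
x = [−0.0005 + √(0.0005² + 9.24e-06)]/2 = 1.29 × 10^-3 M
pOH = 2.89, so pH = 14.00 − pOH = 11.11

pH = 11.11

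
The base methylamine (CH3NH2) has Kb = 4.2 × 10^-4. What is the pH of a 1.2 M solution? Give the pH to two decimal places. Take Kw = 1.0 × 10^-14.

CH3NH2 + H2O ⇌ CH3NH3+ + OH-
Kb = x²/(1.2 − x) = 4.2 × 10^-4
Since Kb ≪ C₀, x ≈ √(Kb·C₀) = 2.24 × 10^-2 M.
Check: 1.9% ionized — well under 5%, approximation valid.
pOH = −log(2.24 × 10^-2) = 1.65; pH = 14.00 − 1.65 = 12.35

pH = 12.35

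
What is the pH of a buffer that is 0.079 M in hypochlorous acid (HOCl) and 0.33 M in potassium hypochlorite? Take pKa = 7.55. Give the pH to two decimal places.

Using pH = pKa + log([base]/[acid]) with [base]/[acid] = 0.33/0.079:
pH = 7.55 + (+0.621) = 8.17

pH = 8.17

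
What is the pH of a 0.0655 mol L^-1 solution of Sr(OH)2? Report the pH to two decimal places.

pH = 13.12

Sr(OH)2 is a strong base (each formula unit releases 2 OH-); [OH-] = 0.131 M.
pOH = -log(0.131) = 0.88
pH = 14.00 - 0.88 = 13.12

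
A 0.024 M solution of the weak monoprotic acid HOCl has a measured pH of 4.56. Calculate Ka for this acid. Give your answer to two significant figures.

Ka = 3.2 × 10^-8

[H+] = 10^(-4.56) = 2.75 × 10^-5 M
At equilibrium [HA] = 0.024 − 2.75 × 10^-5 = 2.40 × 10^-2 M
Ka = [H+][A-]/[HA] = (2.75 × 10^-5)² / 2.40 × 10^-2 = 3.2 × 10^-8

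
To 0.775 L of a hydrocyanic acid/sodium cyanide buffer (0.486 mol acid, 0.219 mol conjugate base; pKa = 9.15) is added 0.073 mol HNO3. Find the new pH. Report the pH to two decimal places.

pH = 8.57

Added H+ converts CN- to HCN: HCN → 0.559 mol, CN- → 0.146 mol.
Henderson–Hasselbalch with mole ratio 0.146/0.559: pH = 9.15 + (-0.583)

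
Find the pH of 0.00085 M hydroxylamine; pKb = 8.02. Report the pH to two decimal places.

pH = 8.45

NH2OH + H2O ⇌ NH3OH+ + OH-
Kb = 10^(−8.02) = 9.55 × 10^-9
From the ICE table, Kb = [OH-]²/(0.00085 − [OH-]) = 9.55 × 10^-9.
Neglecting [OH-] in the denominator: [OH-] = √(9.55 × 10^-9 × 0.00085) = 2.85 × 10^-6 M
([OH-]/C₀ = 0.34% < 5%, so the approximation holds.)
pOH = −log(2.85 × 10^-6) = 5.55; pH = 14.00 − 5.55 = 8.45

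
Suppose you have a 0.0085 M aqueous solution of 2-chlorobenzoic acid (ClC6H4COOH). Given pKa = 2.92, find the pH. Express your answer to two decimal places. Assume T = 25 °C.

ClC6H4COOH ⇌ ClC6H4COO- + H+
Ka = 10^(−2.92) = 1.20 × 10^-3
Ka = [H+]²/(0.0085 − [H+]) = 1.20 × 10^-3
Here C₀/Ka ≈ 7.08, so the small-[H+] approximation fails. Use the quadratic:
[H+] = [−0.0012 + √(0.0012² + 4.08e-05)]/2 = 2.65 × 10^-3 M
pH = −log(2.65 × 10^-3) = 2.58

pH = 2.58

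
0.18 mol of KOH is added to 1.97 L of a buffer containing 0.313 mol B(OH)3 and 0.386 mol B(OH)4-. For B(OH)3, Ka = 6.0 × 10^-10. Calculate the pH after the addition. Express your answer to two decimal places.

After neutralization: n(B(OH)3) = 0.133 mol, n(B(OH)4-) = 0.566 mol.
pKa = −log(6.0 × 10^-10) = 9.222
pH = pKa + log([A⁻]/[HA]) = 9.222 + log(0.566/0.133) = 9.222 +0.629

pH = 9.85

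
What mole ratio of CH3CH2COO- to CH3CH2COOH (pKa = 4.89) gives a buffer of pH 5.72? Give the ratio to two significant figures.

ratio = 6.8

pH = pKa + log(r) ⇒ log(r) = 5.72 − 4.89 = +0.83
r = [CH3CH2COO-]/[CH3CH2COOH] = 10^(+0.83) = 6.76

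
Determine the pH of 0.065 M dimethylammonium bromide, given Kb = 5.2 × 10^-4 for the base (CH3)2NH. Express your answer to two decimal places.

pH = 5.95

(CH3)2NH2+ is the conjugate acid of the weak base (CH3)2NH.
Ka = Kw/Kb = 1.0×10^-14 / 5.2 × 10^-4 = 1.92 × 10^-11
Ka = x²/(0.065 − x) = 1.92 × 10^-11
Neglecting x in the denominator: x = √(1.92 × 10^-11 × 0.065) = 1.12 × 10^-6 M
(x/C₀ = 0.0017% < 5%, so the approximation holds.)
pH = −log[H+] = −log(1.12 × 10^-6) = 5.95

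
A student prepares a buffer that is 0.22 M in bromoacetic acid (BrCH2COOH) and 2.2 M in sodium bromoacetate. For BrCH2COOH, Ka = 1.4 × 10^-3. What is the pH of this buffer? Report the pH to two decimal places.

pKa = −log(1.4 × 10^-3) = 2.854
Henderson–Hasselbalch: pH = pKa + log([BrCH2COO-]/[BrCH2COOH]) = 2.854 + log(2.2/0.22)
pH = 2.854 + (+1.000) = 3.85

pH = 3.85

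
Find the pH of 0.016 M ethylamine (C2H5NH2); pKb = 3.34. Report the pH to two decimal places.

C2H5NH2 + H2O ⇌ C2H5NH3+ + OH-
Kb = 10^(−3.34) = 4.57 × 10^-4
Kb = [OH-]²/(0.016 − [OH-]) = 4.57 × 10^-4
[OH-] is not negligible relative to C₀; solve [OH-]² + 0.000457·[OH-] − 7.31e-06 = 0.
[OH-] = [−0.000457 + √(0.000457² + 2.92e-05)]/2 = 2.49 × 10^-3 M
pOH = −log(2.49 × 10^-3) = 2.60; pH = 14.00 − 2.60 = 11.40

pH = 11.40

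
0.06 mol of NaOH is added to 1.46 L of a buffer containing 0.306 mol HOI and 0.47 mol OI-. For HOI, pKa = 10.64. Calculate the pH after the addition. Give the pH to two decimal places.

pH = 10.97

OH- converts HOI to OI-: HOI → 0.246 mol, OI- → 0.53 mol.
Henderson–Hasselbalch with mole ratio 0.53/0.246: pH = 10.64 + (+0.333)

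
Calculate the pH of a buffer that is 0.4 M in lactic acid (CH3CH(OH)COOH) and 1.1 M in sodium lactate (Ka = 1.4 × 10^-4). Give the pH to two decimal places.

pKa = −log(1.4 × 10^-4) = 3.854
Henderson–Hasselbalch: pH = pKa + log([CH3CH(OH)COO-]/[CH3CH(OH)COOH]) = 3.854 + log(1.1/0.4)
pH = 3.854 + (+0.439) = 4.29

pH = 4.29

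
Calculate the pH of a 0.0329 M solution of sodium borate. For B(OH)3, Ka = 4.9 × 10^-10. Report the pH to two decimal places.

pH = 10.91

B(OH)4- is the conjugate base of the weak acid B(OH)3.
Kb = Kw/Ka = 1.0×10^-14 / 4.9 × 10^-10 = 2.04 × 10^-5
Kb = [OH-]²/(0.0329 − [OH-]) = 2.04 × 10^-5
Assume [OH-] ≪ 0.0329: [OH-] ≈ √(2.04 × 10^-5 × 0.0329) = 8.19 × 10^-4 M
pOH = 3.09, so pH = 14.00 − pOH = 10.91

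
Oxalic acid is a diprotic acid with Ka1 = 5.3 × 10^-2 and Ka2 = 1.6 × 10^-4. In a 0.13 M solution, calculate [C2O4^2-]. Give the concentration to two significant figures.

First ionization gives [H+] ≈ [HC2O4-] = 6.06 × 10^-2 M.
Second step: Ka2 = [H+][C2O4^2-]/[HC2O4-] ≈ [C2O4^2-] (since [H+] ≈ [HC2O4-]).
So [C2O4^2-] ≈ Ka2.

1.6 × 10^-4 M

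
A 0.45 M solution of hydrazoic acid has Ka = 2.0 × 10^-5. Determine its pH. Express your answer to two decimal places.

HN3 ⇌ N3- + H+
From the ICE table, Ka = [H+]²/(0.45 − [H+]) = 2.0 × 10^-5.
Since Ka ≪ C₀, [H+] ≈ √(Ka·C₀) = 3.00 × 10^-3 M.
pH = −log[H+] = −log(3.00 × 10^-3) = 2.52

pH = 2.52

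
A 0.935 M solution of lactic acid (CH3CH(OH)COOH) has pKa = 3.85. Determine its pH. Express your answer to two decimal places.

pH = 1.94

CH3CH(OH)COOH ⇌ CH3CH(OH)COO- + H+
Ka = 10^(−3.85) = 1.41 × 10^-4
From the ICE table, Ka = [H+]²/(0.935 − [H+]) = 1.41 × 10^-4.
Neglecting [H+] in the denominator: [H+] = √(1.41 × 10^-4 × 0.935) = 1.15 × 10^-2 M
Check: 1.2% ionized — well under 5%, approximation valid.
pH = −log[H+] = −log(1.15 × 10^-2) = 1.94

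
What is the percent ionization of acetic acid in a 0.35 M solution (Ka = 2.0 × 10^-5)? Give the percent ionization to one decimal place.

0.8%

CH3COOH ⇌ CH3COO- + H+; let x = [H+] at equilibrium.
x ≈ √(Ka·C₀) = √(2.0 × 10^-5 × 0.35) = 2.65 × 10^-3 M
% ionization = x/C₀ × 100% = 2.65 × 10^-3/0.35 × 100% = 0.8%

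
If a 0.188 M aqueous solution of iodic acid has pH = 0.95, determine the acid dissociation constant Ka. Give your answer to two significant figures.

[H+] = 10^(-0.95) = 1.12 × 10^-1 M
At equilibrium [HA] = 0.188 − 1.12 × 10^-1 = 7.60 × 10^-2 M
Ka = [H+][A-]/[HA] = (1.12 × 10^-1)² / 7.60 × 10^-2 = 1.7 × 10^-1

Ka = 1.7 × 10^-1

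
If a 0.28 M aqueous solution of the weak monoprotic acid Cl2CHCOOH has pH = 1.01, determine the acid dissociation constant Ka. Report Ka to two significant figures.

[H+] = 10^(-1.01) = 9.77 × 10^-2 M
At equilibrium [HA] = 0.28 − 9.77 × 10^-2 = 1.82 × 10^-1 M
Ka = [H+][A-]/[HA] = (9.77 × 10^-2)² / 1.82 × 10^-1 = 5.2 × 10^-2

Ka = 5.2 × 10^-2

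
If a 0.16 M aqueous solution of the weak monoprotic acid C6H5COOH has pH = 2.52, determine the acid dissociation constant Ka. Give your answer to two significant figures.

[H+] = 10^(-2.52) = 3.02 × 10^-3 M
At equilibrium [HA] = 0.16 − 3.02 × 10^-3 = 1.57 × 10^-1 M
Ka = [H+][A-]/[HA] = (3.02 × 10^-3)² / 1.57 × 10^-1 = 5.8 × 10^-5

Ka = 5.8 × 10^-5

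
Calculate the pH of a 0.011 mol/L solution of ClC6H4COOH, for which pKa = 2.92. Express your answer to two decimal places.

pH = 2.51

ClC6H4COOH ⇌ ClC6H4COO- + H+
Ka = 10^(−2.92) = 1.20 × 10^-3
From the ICE table, Ka = x²/(0.011 − x) = 1.20 × 10^-3.
The 5% rule fails; solving x² + Ka·x − Ka·C₀ = 0 exactly:
x = (−Ka + √(Ka² + 4·Ka·C₀))/2 = 3.08 × 10^-3 M
pH = −log(3.08 × 10^-3) = 2.51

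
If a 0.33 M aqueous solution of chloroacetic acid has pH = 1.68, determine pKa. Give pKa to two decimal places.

[H+] = 10^(-1.68) = 2.09 × 10^-2 M
At equilibrium [HA] = 0.33 − 2.09 × 10^-2 = 3.09 × 10^-1 M
Ka = [H+][A-]/[HA] = (2.09 × 10^-2)² / 3.09 × 10^-1 = 1.41 × 10^-3
pKa = -log(1.41 × 10^-3) = 2.85

pKa = 2.85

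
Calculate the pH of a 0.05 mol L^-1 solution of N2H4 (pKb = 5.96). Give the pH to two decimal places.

pH = 10.37

N2H4 + H2O ⇌ N2H5+ + OH-
Kb = 10^(−5.96) = 1.10 × 10^-6
Kb = x²/(0.05 − x) = 1.10 × 10^-6
Neglecting x in the denominator: x = √(1.10 × 10^-6 × 0.05) = 2.35 × 10^-4 M
(x/C₀ = 0.47% < 5%, so the approximation holds.)
pOH = −log(2.35 × 10^-4) = 3.63; pH = 14.00 − 3.63 = 10.37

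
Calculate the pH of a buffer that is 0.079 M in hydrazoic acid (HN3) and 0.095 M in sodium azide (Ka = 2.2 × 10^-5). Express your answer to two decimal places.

pKa = −log(2.2 × 10^-5) = 4.658
Henderson–Hasselbalch: pH = pKa + log([N3-]/[HN3]) = 4.658 + log(0.095/0.079)
pH = 4.658 + (+0.080) = 4.74

pH = 4.74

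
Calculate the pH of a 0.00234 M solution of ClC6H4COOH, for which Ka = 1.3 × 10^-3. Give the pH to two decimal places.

pH = 2.92

ClC6H4COOH ⇌ ClC6H4COO- + H+
Ka = [H+]²/(0.00234 − [H+]) = 1.3 × 10^-3
Here C₀/Ka ≈ 1.8, so the small-[H+] approximation fails. Use the quadratic:
[H+] = (−Ka + √(Ka² + 4·Ka·C₀))/2 = 1.21 × 10^-3 M
pH = −log(1.21 × 10^-3) = 2.92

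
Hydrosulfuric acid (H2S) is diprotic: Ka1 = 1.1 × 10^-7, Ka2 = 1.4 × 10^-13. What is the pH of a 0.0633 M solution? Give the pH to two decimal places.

pH = 4.08

Ka1 ≫ Ka2, so treat the first dissociation as the only significant source of H+.
Ka1 = x²/(0.0633 − x) = 1.1 × 10^-7
x ≈ √(1.1 × 10^-7 × 0.0633) = 8.34 × 10^-5 M
pH = −log(8.34 × 10^-5) = 4.08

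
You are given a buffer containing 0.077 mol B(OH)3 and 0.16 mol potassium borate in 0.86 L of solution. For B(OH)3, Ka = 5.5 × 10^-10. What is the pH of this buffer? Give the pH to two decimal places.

pH = 9.58

pKa = −log(5.5 × 10^-10) = 9.260
pH = pKa + log([A⁻]/[HA]) = 9.260 + log(0.16/0.077)
pH = 9.260 + (+0.318) = 9.58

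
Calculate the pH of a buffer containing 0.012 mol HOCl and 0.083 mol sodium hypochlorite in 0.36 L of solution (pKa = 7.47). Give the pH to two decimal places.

Henderson–Hasselbalch: pH = pKa + log([OCl-]/[HOCl]) = 7.47 + log(0.083/0.012)
pH = 7.47 + (+0.840) = 8.31

pH = 8.31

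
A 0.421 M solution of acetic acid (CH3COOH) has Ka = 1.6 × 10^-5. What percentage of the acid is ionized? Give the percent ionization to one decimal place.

CH3COOH ⇌ CH3COO- + H+; let x = [H+] at equilibrium.
x ≈ √(Ka·C₀) = √(1.6 × 10^-5 × 0.421) = 2.60 × 10^-3 M
% ionization = x/C₀ × 100% = 2.60 × 10^-3/0.421 × 100% = 0.6%

0.6%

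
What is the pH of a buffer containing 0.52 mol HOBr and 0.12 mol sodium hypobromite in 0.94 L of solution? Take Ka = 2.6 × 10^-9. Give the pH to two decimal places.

pH = 7.95

pKa = −log(2.6 × 10^-9) = 8.585
pH = pKa + log([A⁻]/[HA]) = 8.585 + log(0.12/0.52)
pH = 8.585 + (-0.637) = 7.95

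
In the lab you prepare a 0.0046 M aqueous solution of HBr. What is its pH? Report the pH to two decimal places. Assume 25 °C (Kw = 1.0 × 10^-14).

pH = 2.34

HBr is a strong acid and dissociates completely, so [H+] = 0.0046 M.
pH = -log(0.0046) = 2.34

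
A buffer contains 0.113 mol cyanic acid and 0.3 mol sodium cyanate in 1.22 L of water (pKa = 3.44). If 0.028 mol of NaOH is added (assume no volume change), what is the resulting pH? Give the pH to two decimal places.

OH- converts HOCN to OCN-: HOCN → 0.085 mol, OCN- → 0.328 mol.
pH = pKa + log(n_OCN-/n_HOCN) = 3.44 + log(0.328/0.085) = 3.44 + (+0.586)

pH = 4.03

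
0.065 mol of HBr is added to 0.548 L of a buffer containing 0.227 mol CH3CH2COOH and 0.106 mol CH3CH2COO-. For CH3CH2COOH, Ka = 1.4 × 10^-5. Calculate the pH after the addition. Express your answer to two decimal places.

pH = 4.00

Added H+ converts CH3CH2COO- to CH3CH2COOH: CH3CH2COOH → 0.292 mol, CH3CH2COO- → 0.041 mol.
pKa = −log(1.4 × 10^-5) = 4.854
pH = pKa + log([A⁻]/[HA]) = 4.854 + log(0.041/0.292) = 4.854 -0.853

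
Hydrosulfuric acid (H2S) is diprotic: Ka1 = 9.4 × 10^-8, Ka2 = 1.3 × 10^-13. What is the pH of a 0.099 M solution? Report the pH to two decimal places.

pH = 4.02

Ka1 ≫ Ka2, so treat the first dissociation as the only significant source of H+.
Ka1 = x²/(0.099 − x) = 9.4 × 10^-8
x ≈ √(9.4 × 10^-8 × 0.099) = 9.65 × 10^-5 M
pH = −log(9.65 × 10^-5) = 4.02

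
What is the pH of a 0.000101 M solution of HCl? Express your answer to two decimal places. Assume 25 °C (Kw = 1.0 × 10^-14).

pH = 4.00

HCl is a strong acid and dissociates completely, so [H+] = 0.000101 M.
pH = -log(0.000101) = 4.00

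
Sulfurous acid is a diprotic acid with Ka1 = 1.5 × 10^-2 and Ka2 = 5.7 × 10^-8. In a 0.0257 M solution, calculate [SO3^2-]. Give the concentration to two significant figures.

First ionization gives [H+] ≈ [HSO3-] = 1.35 × 10^-2 M.
Second step: Ka2 = [H+][SO3^2-]/[HSO3-] ≈ [SO3^2-] (since [H+] ≈ [HSO3-]).
So [SO3^2-] ≈ Ka2.

5.7 × 10^-8 M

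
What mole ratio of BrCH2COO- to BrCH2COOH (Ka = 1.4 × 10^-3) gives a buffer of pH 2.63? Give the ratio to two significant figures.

ratio = 0.60

pKa = -log(1.4 × 10^-3) = 2.854
pH = pKa + log(r) ⇒ log(r) = 2.63 − 2.854 = -0.224
r = [BrCH2COO-]/[BrCH2COOH] = 10^(-0.224) = 0.597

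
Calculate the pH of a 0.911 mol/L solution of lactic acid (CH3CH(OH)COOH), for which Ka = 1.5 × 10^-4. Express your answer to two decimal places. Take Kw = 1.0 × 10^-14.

CH3CH(OH)COOH ⇌ CH3CH(OH)COO- + H+
Let x = [H+] at equilibrium. Ka = x²/(0.911 − x).
Since Ka ≪ C₀, x ≈ √(Ka·C₀) = 1.17 × 10^-2 M.
Check: 1.3% ionized — well under 5%, approximation valid.
pH = −log[H+] = −log(1.17 × 10^-2) = 1.93

pH = 1.93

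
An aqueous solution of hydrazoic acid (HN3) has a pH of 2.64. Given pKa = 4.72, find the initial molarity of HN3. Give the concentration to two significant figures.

C₀ = 2.8 × 10^-1 M

[H+] = 10^(-2.64) = 2.29 × 10^-3 M = x
Ka = 10^(−4.72) = 1.91 × 10^-5
Ka = x²/(C₀ − x) ⇒ C₀ = x + x²/Ka
C₀ = 2.29 × 10^-3 + (2.29 × 10^-3)²/(1.91 × 10^-5) = 2.77 × 10^-1 M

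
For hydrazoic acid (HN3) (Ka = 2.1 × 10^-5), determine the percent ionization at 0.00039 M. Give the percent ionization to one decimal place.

20.7%

HN3 ⇌ N3- + H+; let x = [H+] at equilibrium.
Ka = x²/(C₀ − x); solving the quadratic gives x = 8.06 × 10^-5 M.
% ionization = x/C₀ × 100% = 8.06 × 10^-5/0.00039 × 100% = 20.7%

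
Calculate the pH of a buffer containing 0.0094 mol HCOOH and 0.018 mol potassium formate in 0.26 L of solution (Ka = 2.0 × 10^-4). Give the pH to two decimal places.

pH = 3.98

pKa = −log(2.0 × 10^-4) = 3.699
pH = pKa + log([A⁻]/[HA]) = 3.699 + log(0.018/0.0094)
pH = 3.699 + (+0.282) = 3.98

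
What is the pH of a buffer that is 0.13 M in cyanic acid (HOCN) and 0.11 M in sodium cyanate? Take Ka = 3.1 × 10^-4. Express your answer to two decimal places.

pKa = −log(3.1 × 10^-4) = 3.509
pH = pKa + log([A⁻]/[HA]) = 3.509 + log(0.11/0.13)
pH = 3.509 + (-0.073) = 3.44

pH = 3.44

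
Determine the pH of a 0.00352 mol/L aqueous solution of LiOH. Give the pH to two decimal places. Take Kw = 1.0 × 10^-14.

LiOH is a strong base; [OH-] = 0.00352 M.
pOH = -log(0.00352) = 2.45
pH = 14.00 - 2.45 = 11.55

pH = 11.55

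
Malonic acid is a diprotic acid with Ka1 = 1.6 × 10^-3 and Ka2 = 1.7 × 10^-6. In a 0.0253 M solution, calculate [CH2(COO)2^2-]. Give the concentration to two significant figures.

First ionization gives [H+] ≈ [CH2(COOH)COO-] = 5.61 × 10^-3 M.
Second step: Ka2 = [H+][CH2(COO)2^2-]/[CH2(COOH)COO-] ≈ [CH2(COO)2^2-] (since [H+] ≈ [CH2(COOH)COO-]).
So [CH2(COO)2^2-] ≈ Ka2.

1.7 × 10^-6 M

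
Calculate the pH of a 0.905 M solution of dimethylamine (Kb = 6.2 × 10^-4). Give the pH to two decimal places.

(CH3)2NH + H2O ⇌ (CH3)2NH2+ + OH-
From the ICE table, Kb = [OH-]²/(0.905 − [OH-]) = 6.2 × 10^-4.
Since Kb ≪ C₀, [OH-] ≈ √(Kb·C₀) = 2.37 × 10^-2 M.
([OH-]/C₀ = 2.6% < 5%, so the approximation holds.)
pOH = −log(2.37 × 10^-2) = 1.63; pH = 14.00 − 1.63 = 12.37

pH = 12.37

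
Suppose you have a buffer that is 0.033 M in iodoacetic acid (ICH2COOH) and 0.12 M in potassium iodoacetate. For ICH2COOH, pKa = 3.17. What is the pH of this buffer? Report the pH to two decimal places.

pH = 3.73

Using pH = pKa + log([base]/[acid]) with [base]/[acid] = 0.12/0.033:
pH = 3.17 + (+0.561) = 3.73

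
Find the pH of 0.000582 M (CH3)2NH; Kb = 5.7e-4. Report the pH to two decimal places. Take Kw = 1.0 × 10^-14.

pH = 10.55

(CH3)2NH + H2O ⇌ (CH3)2NH2+ + OH-
Let x = [OH-] at equilibrium. Kb = x²/(0.000582 − x).
The 5% rule fails; solving x² + Kb·x − Kb·C₀ = 0 exactly:
x = (−Kb + √(Kb² + 4·Kb·C₀))/2 = 3.58 × 10^-4 M
pOH = −log(3.58 × 10^-4) = 3.45; pH = 14.00 − 3.45 = 10.55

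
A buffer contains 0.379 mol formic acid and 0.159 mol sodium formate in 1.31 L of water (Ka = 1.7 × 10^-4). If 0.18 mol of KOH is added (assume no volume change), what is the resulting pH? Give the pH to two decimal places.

pH = 4.00

After neutralization: n(HCOOH) = 0.199 mol, n(HCOO-) = 0.339 mol.
pKa = −log(1.7 × 10^-4) = 3.770
pH = pKa + log(n_HCOO-/n_HCOOH) = 3.770 + log(0.339/0.199) = 3.770 + (+0.231)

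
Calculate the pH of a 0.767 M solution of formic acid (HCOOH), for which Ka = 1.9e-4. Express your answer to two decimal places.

HCOOH ⇌ HCOO- + H+
Ka = x²/(0.767 − x) = 1.9 × 10^-4
Assume x ≪ 0.767: x ≈ √(1.9 × 10^-4 × 0.767) = 1.21 × 10^-2 M
Check: 1.6% ionized — well under 5%, approximation valid.
pH = −log[H+] = −log(1.21 × 10^-2) = 1.92

pH = 1.92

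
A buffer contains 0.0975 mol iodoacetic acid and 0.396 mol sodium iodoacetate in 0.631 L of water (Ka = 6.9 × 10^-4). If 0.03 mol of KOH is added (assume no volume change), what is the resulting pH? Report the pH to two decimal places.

pH = 3.96

OH- converts ICH2COOH to ICH2COO-: ICH2COOH → 0.0675 mol, ICH2COO- → 0.426 mol.
pKa = −log(6.9 × 10^-4) = 3.161
Henderson–Hasselbalch with mole ratio 0.426/0.0675: pH = 3.161 + (+0.800)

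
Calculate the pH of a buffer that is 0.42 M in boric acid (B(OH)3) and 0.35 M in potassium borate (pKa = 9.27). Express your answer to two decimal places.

Henderson–Hasselbalch: pH = pKa + log([B(OH)4-]/[B(OH)3]) = 9.27 + log(0.35/0.42)
pH = 9.27 + (-0.079) = 9.19

pH = 9.19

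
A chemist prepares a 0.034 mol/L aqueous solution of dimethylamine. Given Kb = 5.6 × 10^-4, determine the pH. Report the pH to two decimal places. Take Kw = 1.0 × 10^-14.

pH = 11.61

(CH3)2NH + H2O ⇌ (CH3)2NH2+ + OH-
Kb = [OH-]²/(0.034 − [OH-]) = 5.6 × 10^-4
[OH-] is not negligible relative to C₀; solve [OH-]² + 0.00056·[OH-] − 1.9e-05 = 0.
[OH-] = [−0.00056 + √(0.00056² + 7.62e-05)]/2 = 4.09 × 10^-3 M
pOH = −log(4.09 × 10^-3) = 2.39; pH = 14.00 − 2.39 = 11.61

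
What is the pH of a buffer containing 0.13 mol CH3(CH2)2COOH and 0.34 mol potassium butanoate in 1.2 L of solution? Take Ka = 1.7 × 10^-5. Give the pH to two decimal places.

pH = 5.19

pKa = −log(1.7 × 10^-5) = 4.770
pH = pKa + log([A⁻]/[HA]) = 4.770 + log(0.34/0.13)
pH = 4.770 + (+0.418) = 5.19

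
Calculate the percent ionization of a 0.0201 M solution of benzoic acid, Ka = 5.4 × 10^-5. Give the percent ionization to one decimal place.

5.1%

C6H5COOH ⇌ C6H5COO- + H+; let x = [H+] at equilibrium.
Solve x² + 5.4e-05x − 1.09e-06 = 0 → x = 1.02 × 10^-3 M
% ionization = x/C₀ × 100% = 1.02 × 10^-3/0.0201 × 100% = 5.1%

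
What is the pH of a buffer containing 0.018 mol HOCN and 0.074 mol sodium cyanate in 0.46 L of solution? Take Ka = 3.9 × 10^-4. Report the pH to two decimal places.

pH = 4.02

pKa = −log(3.9 × 10^-4) = 3.409
Henderson–Hasselbalch: pH = pKa + log([OCN-]/[HOCN]) = 3.409 + log(0.074/0.018)
pH = 3.409 + (+0.614) = 4.02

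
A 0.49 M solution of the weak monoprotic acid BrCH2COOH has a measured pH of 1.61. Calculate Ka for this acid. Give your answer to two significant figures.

Ka = 1.3 × 10^-3

[H+] = 10^(-1.61) = 2.45 × 10^-2 M
At equilibrium [HA] = 0.49 − 2.45 × 10^-2 = 4.65 × 10^-1 M
Ka = [H+][A-]/[HA] = (2.45 × 10^-2)² / 4.65 × 10^-1 = 1.3 × 10^-3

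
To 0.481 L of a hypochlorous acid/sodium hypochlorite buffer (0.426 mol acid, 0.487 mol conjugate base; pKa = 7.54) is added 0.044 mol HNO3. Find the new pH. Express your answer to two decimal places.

After neutralization: n(HOCl) = 0.47 mol, n(OCl-) = 0.443 mol.
Henderson–Hasselbalch with mole ratio 0.443/0.47: pH = 7.54 + (-0.026)

pH = 7.51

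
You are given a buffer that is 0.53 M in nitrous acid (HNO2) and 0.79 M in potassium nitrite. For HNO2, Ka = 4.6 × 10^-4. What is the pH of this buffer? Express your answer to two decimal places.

pKa = −log(4.6 × 10^-4) = 3.337
Using pH = pKa + log([base]/[acid]) with [base]/[acid] = 0.79/0.53:
pH = 3.337 + (+0.173) = 3.51

pH = 3.51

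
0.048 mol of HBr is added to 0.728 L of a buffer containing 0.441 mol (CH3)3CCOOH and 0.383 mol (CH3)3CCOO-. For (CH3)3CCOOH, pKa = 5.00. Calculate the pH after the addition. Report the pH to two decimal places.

Added H+ converts (CH3)3CCOO- to (CH3)3CCOOH: (CH3)3CCOOH → 0.489 mol, (CH3)3CCOO- → 0.335 mol.
pH = pKa + log([A⁻]/[HA]) = 5.00 + log(0.335/0.489) = 5.00 -0.164

pH = 4.84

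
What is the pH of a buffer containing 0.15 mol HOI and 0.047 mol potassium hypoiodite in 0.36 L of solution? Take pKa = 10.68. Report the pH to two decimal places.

Henderson–Hasselbalch: pH = pKa + log([OI-]/[HOI]) = 10.68 + log(0.047/0.15)
pH = 10.68 + (-0.504) = 10.18

pH = 10.18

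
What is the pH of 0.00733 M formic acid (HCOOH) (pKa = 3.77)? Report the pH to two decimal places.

HCOOH ⇌ HCOO- + H+
Ka = 10^(−3.77) = 1.70 × 10^-4
Ka = [H+]²/(0.00733 − [H+]) = 1.70 × 10^-4
The 5% rule fails; solving [H+]² + Ka·[H+] − Ka·C₀ = 0 exactly:
[H+] = [−0.00017 + √(0.00017² + 4.98e-06)]/2 = 1.03 × 10^-3 M
pH = −log[H+] = −log(1.03 × 10^-3) = 2.99

pH = 2.99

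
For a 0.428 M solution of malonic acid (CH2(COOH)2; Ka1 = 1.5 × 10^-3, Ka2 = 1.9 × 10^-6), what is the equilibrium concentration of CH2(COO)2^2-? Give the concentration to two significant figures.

1.9 × 10^-6 M

First ionization gives [H+] ≈ [CH2(COOH)COO-] = 2.46 × 10^-2 M.
Second step: Ka2 = [H+][CH2(COO)2^2-]/[CH2(COOH)COO-] ≈ [CH2(COO)2^2-] (since [H+] ≈ [CH2(COOH)COO-]).
So [CH2(COO)2^2-] ≈ Ka2.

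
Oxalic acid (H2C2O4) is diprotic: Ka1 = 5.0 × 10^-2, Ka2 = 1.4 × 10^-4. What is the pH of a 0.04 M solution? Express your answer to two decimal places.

Ka1 ≫ Ka2, so treat the first dissociation as the only significant source of H+.
Ka1 = x²/(0.04 − x) = 5.0 × 10^-2
Solving the quadratic: x = (−Ka1 + √(Ka1² + 4·Ka1·C₀))/2 = 2.62 × 10^-2 M
pH = −log(2.62 × 10^-2) = 1.58

pH = 1.58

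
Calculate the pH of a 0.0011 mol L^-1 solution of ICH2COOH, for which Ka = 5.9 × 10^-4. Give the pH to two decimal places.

pH = 3.25

ICH2COOH ⇌ ICH2COO- + H+
Ka = [H+]²/(0.0011 − [H+]) = 5.9 × 10^-4
The 5% rule fails; solving [H+]² + Ka·[H+] − Ka·C₀ = 0 exactly:
[H+] = (−Ka + √(Ka² + 4·Ka·C₀))/2 = 5.63 × 10^-4 M
pH = −log[H+] = −log(5.63 × 10^-4) = 3.25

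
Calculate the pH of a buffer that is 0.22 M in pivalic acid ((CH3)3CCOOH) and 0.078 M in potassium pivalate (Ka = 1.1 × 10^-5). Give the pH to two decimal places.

pKa = −log(1.1 × 10^-5) = 4.959
pH = pKa + log([A⁻]/[HA]) = 4.959 + log(0.078/0.22)
pH = 4.959 + (-0.450) = 4.51

pH = 4.51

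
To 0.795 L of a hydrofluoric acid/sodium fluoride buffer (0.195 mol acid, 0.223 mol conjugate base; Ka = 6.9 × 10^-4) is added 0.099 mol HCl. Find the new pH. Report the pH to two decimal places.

Added H+ converts F- to HF: HF → 0.294 mol, F- → 0.124 mol.
pKa = −log(6.9 × 10^-4) = 3.161
pH = pKa + log([A⁻]/[HA]) = 3.161 + log(0.124/0.294) = 3.161 -0.375

pH = 2.79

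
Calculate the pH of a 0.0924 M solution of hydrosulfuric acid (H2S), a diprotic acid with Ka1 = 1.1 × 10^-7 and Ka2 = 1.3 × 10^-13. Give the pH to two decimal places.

Ka1 ≫ Ka2, so treat the first dissociation as the only significant source of H+.
Ka1 = x²/(0.0924 − x) = 1.1 × 10^-7
x ≈ √(1.1 × 10^-7 × 0.0924) = 1.01 × 10^-4 M
pH = −log(1.01 × 10^-4) = 4.00

pH = 4.00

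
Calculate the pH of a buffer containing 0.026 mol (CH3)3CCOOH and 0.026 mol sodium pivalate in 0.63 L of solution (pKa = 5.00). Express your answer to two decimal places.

pH = 5.00

Using pH = pKa + log([base]/[acid]) with [base]/[acid] = 0.026/0.026:
pH = 5.00 + (+0.000) = 5.00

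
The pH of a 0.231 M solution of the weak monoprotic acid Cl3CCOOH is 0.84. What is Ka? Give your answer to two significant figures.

[H+] = 10^(-0.84) = 1.45 × 10^-1 M
At equilibrium [HA] = 0.231 − 1.45 × 10^-1 = 8.60 × 10^-2 M
Ka = [H+][A-]/[HA] = (1.45 × 10^-1)² / 8.60 × 10^-2 = 2.4 × 10^-1

Ka = 2.4 × 10^-1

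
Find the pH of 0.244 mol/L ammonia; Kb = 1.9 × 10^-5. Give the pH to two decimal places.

pH = 11.33

NH3 + H2O ⇌ NH4+ + OH-
Kb = [OH-]²/(0.244 − [OH-]) = 1.9 × 10^-5
Neglecting [OH-] in the denominator: [OH-] = √(1.9 × 10^-5 × 0.244) = 2.15 × 10^-3 M
Check: 0.88% ionized — well under 5%, approximation valid.
pOH = −log(2.15 × 10^-3) = 2.67; pH = 14.00 − 2.67 = 11.33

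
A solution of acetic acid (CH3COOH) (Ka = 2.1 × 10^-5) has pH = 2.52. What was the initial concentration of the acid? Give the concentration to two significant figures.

C₀ = 4.4 × 10^-1 M

[H+] = 10^(-2.52) = 3.02 × 10^-3 M = x
Ka = x²/(C₀ − x) ⇒ C₀ = x + x²/Ka
C₀ = 3.02 × 10^-3 + (3.02 × 10^-3)²/(2.1 × 10^-5) = 4.37 × 10^-1 M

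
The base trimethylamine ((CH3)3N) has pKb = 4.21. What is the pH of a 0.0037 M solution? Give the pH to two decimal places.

(CH3)3N + H2O ⇌ (CH3)3NH+ + OH-
Kb = 10^(−4.21) = 6.17 × 10^-5
Kb = [OH-]²/(0.0037 − [OH-]) = 6.17 × 10^-5
The 5% rule fails; solving [OH-]² + Kb·[OH-] − Kb·C₀ = 0 exactly:
[OH-] = (−Kb + √(Kb² + 4·Kb·C₀))/2 = 4.48 × 10^-4 M
pOH = −log(4.48 × 10^-4) = 3.35; pH = 14.00 − 3.35 = 10.65

pH = 10.65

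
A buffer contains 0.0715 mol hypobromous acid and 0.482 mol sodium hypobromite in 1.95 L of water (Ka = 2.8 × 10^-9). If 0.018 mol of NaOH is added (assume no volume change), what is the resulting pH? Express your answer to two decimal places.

pH = 9.52

OH- converts HOBr to OBr-: HOBr → 0.0535 mol, OBr- → 0.5 mol.
pKa = −log(2.8 × 10^-9) = 8.553
pH = pKa + log([A⁻]/[HA]) = 8.553 + log(0.5/0.0535) = 8.553 +0.971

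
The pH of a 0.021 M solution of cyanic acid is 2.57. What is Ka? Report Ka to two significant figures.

Ka = 4.0 × 10^-4

[H+] = 10^(-2.57) = 2.69 × 10^-3 M
At equilibrium [HA] = 0.021 − 2.69 × 10^-3 = 1.83 × 10^-2 M
Ka = [H+][A-]/[HA] = (2.69 × 10^-3)² / 1.83 × 10^-2 = 4.0 × 10^-4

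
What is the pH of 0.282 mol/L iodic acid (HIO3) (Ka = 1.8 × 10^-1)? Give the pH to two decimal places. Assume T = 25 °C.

HIO3 ⇌ IO3- + H+
Ka = [H+]²/(0.282 − [H+]) = 1.8 × 10^-1
The 5% rule fails; solving [H+]² + Ka·[H+] − Ka·C₀ = 0 exactly:
[H+] = [−0.18 + √(0.18² + 0.203)]/2 = 1.53 × 10^-1 M
pH = −log[H+] = −log(1.53 × 10^-1) = 0.82

pH = 0.82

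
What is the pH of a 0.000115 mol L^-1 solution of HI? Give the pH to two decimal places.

HI is a strong acid and dissociates completely, so [H+] = 0.000115 M.
pH = -log(0.000115) = 3.94

pH = 3.94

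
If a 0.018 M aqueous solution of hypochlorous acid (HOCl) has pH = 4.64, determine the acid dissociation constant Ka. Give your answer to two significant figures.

Ka = 2.9 × 10^-8

[H+] = 10^(-4.64) = 2.29 × 10^-5 M
At equilibrium [HA] = 0.018 − 2.29 × 10^-5 = 1.80 × 10^-2 M
Ka = [H+][A-]/[HA] = (2.29 × 10^-5)² / 1.80 × 10^-2 = 2.9 × 10^-8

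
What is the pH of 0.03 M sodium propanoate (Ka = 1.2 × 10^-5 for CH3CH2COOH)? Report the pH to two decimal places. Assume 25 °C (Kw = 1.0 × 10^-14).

CH3CH2COO- is the conjugate base of the weak acid CH3CH2COOH.
Kb = Kw/Ka = 1.0×10^-14 / 1.2 × 10^-5 = 8.33 × 10^-10
Kb = x²/(0.03 − x) = 8.33 × 10^-10
Neglecting x in the denominator: x = √(8.33 × 10^-10 × 0.03) = 5.00 × 10^-6 M
(x/C₀ = 0.017% < 5%, so the approximation holds.)
pOH = 5.30, so pH = 14.00 − pOH = 8.70

pH = 8.70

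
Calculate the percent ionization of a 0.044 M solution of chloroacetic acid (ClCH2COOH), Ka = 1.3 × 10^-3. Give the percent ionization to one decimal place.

15.8%

ClCH2COOH ⇌ ClCH2COO- + H+; let x = [H+] at equilibrium.
Ka = x²/(C₀ − x); solving the quadratic gives x = 6.94 × 10^-3 M.
Fraction ionized = 6.94 × 10^-3 / 0.044 = 0.1577 → 15.8%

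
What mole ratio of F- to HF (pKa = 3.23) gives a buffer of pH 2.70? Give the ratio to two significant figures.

pH = pKa + log(r) ⇒ log(r) = 2.70 − 3.23 = -0.53
r = [F-]/[HF] = 10^(-0.53) = 0.295

ratio = 0.30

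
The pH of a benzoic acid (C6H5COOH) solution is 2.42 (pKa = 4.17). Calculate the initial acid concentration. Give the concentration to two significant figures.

C₀ = 2.2 × 10^-1 M

[H+] = 10^(-2.42) = 3.80 × 10^-3 M = x
Ka = 10^(−4.17) = 6.76 × 10^-5
Ka = x²/(C₀ − x) ⇒ C₀ = x + x²/Ka
C₀ = 3.80 × 10^-3 + (3.80 × 10^-3)²/(6.76 × 10^-5) = 2.17 × 10^-1 M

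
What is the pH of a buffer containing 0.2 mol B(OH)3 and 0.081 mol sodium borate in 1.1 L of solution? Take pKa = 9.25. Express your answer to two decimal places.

pH = 8.86

pH = pKa + log([A⁻]/[HA]) = 9.25 + log(0.081/0.2)
pH = 9.25 + (-0.393) = 8.86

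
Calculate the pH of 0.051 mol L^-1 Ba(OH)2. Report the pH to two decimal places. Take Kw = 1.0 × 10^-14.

Ba(OH)2 is a strong base (each formula unit releases 2 OH-); [OH-] = 0.102 M.
pOH = -log(0.102) = 0.99
pH = 14.00 - 0.99 = 13.01

pH = 13.01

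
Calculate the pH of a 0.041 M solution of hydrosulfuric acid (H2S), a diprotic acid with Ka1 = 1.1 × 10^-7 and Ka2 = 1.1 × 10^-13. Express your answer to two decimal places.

Since Ka1 ≫ Ka2, the first ionization dominates [H+].
Ka1 = x²/(0.041 − x) = 1.1 × 10^-7
x ≈ √(1.1 × 10^-7 × 0.041) = 6.72 × 10^-5 M
pH = −log(6.72 × 10^-5) = 4.17

pH = 4.17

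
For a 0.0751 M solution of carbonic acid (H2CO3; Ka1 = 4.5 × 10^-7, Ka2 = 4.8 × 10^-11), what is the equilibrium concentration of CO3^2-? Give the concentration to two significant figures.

First ionization gives [H+] ≈ [HCO3-] = 1.84 × 10^-4 M.
Second step: Ka2 = [H+][CO3^2-]/[HCO3-] ≈ [CO3^2-] (since [H+] ≈ [HCO3-]).
So [CO3^2-] ≈ Ka2.

4.8 × 10^-11 M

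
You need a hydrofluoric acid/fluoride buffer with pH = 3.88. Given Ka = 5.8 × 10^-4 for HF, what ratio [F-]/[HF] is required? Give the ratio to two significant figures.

pKa = -log(5.8 × 10^-4) = 3.237
pH = pKa + log(r) ⇒ log(r) = 3.88 − 3.237 = +0.643
r = [F-]/[HF] = 10^(+0.643) = 4.4

ratio = 4.4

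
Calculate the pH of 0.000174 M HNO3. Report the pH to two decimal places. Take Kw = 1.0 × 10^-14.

pH = 3.76

HNO3 is a strong acid and dissociates completely, so [H+] = 0.000174 M.
pH = -log(0.000174) = 3.76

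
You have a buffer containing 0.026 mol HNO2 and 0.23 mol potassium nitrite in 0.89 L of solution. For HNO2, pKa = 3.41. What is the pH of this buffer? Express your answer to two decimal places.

pH = 4.36

Henderson–Hasselbalch: pH = pKa + log([NO2-]/[HNO2]) = 3.41 + log(0.23/0.026)
pH = 3.41 + (+0.947) = 4.36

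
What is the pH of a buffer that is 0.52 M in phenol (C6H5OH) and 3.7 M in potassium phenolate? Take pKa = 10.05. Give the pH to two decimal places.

Using pH = pKa + log([base]/[acid]) with [base]/[acid] = 3.7/0.52:
pH = 10.05 + (+0.852) = 10.90

pH = 10.90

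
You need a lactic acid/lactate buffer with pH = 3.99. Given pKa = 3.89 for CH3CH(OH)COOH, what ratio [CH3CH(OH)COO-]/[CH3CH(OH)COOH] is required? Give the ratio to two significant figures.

ratio = 1.3

pH = pKa + log(r) ⇒ log(r) = 3.99 − 3.89 = +0.10
r = [CH3CH(OH)COO-]/[CH3CH(OH)COOH] = 10^(+0.10) = 1.26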